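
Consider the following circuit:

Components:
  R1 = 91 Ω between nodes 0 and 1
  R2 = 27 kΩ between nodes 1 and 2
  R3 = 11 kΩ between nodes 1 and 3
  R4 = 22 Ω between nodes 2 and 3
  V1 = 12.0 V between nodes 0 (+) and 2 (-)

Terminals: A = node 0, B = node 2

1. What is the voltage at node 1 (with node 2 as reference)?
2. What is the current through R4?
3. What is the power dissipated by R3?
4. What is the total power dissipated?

Nodal analysis, taking node 2 as the 0 V reference.
Source V1 fixes V_0 = 12 V.
KCL at each unknown node (sum of currents leaving = 0; resistances in Ω):
  Node 1: (V_1 - 12)/91 + (V_1 - 0)/27000 + (V_1 - V_3)/11000 = 0
  Node 3: (V_3 - V_1)/11000 + (V_3 - 0)/22 = 0
Collecting terms (coefficients in siemens):
  0.01112·V_1 - 0.00009091·V_3 = 0.1319
  0.04555·V_3 - 0.00009091·V_1 = 0
Determinant D = (0.01112)(0.04555) - (-0.00009091)(-0.00009091) = 0.0005063
V_1 = [(0.1319)(0.04555) - (-0.00009091)(0)]/D = 11.86 V
V_3 = [(0.01112)(0) - (0.1319)(-0.00009091)]/D = 0.02368 V
Part 1:
  Read off the nodal solution: V_1 = 11.86 V
Part 2:
  I_R4 = (V_2 - V_3)/R4 = (0 - 0.02368)/22 = -0.001076 A
  Magnitude: I_R4 = 0.001076 A
Part 3:
  I_R3 = (V_1 - V_3)/R3 = (11.86 - 0.02368)/11000 = 0.001076 A
  P_R3 = I_R3² × R3 = (0.001076)² × 11000 = 0.01274 W
Part 4:
  Power in each resistor, P = (ΔV)²/R:
    P_R1 = (12 - 11.86)²/91 = 0.000209 W
    P_R2 = (11.86 - 0)²/27000 = 0.005211 W
    P_R3 = (11.86 - 0.02368)²/11000 = 0.01274 W
    P_R4 = (0 - 0.02368)²/22 = 0.00002548 W
  P_total = P_R1 + P_R2 + P_R3 + P_R4 = 0.01819 W

Final answers:
1. V_1 = 11.86 V
2. I_R4 = 0.001076 A
3. P_R3 = 0.01274 W
4. P_total = 0.01819 W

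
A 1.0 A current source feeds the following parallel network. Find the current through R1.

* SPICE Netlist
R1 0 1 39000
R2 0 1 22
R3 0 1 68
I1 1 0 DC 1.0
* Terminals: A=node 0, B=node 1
All resistors sit directly between nodes 0 and 1, so they are in parallel and share one voltage V; the full source current 1 A splits among them.
1/R_par = 1/39000 + 1/22 + 1/68 = 0.06019 S  =>  R_par = 16.62 Ω
V = I × R_par = 1 × 16.62 = 16.62 V
I_R1 = V/R1 = 16.62/39000 = 0.000426 A

Final answer: 0.000426 A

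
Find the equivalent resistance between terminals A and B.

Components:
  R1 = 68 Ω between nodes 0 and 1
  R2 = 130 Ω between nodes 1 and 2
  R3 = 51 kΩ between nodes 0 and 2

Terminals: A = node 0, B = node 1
Reduce the network between node 0 (A) and node 1 (B) by series/parallel combination:
  Rs1 = R3 + R2 (series, joined only at node 2) = 51000 + 130 = 51130 Ω
  Rp1 = R1 ‖ Rs1 (parallel, both between nodes 0 and 1) = 1/(1/68 + 1/51130) = 67.91 Ω
R_eq = 67.91 Ω

Final answer: 67.91 Ω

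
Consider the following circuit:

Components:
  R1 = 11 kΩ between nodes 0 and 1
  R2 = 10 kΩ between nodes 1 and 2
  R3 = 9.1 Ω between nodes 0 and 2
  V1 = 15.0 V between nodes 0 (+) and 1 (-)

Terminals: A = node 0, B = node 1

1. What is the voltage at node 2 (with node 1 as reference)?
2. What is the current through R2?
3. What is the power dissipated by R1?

Nodal analysis, taking node 1 as the 0 V reference.
Source V1 fixes V_0 = 15 V.
KCL at each unknown node (sum of currents leaving = 0; resistances in Ω):
  Node 2: (V_2 - 0)/10000 + (V_2 - 15)/9.1 = 0
Collecting terms: 0.11 × V_2 = 1.648  =>  V_2 = 14.99 V
Part 1:
  Read off the nodal solution: V_2 = 14.99 V
Part 2:
  I_R2 = (V_1 - V_2)/R2 = (0 - 14.99)/10000 = -0.001499 A
  Magnitude: I_R2 = 0.001499 A
Part 3:
  I_R1 = (V_0 - V_1)/R1 = (15 - 0)/11000 = 0.001364 A
  P_R1 = I_R1² × R1 = (0.001364)² × 11000 = 0.02045 W

Final answers:
1. V_2 = 14.99 V
2. I_R2 = 0.001499 A
3. P_R1 = 0.02045 W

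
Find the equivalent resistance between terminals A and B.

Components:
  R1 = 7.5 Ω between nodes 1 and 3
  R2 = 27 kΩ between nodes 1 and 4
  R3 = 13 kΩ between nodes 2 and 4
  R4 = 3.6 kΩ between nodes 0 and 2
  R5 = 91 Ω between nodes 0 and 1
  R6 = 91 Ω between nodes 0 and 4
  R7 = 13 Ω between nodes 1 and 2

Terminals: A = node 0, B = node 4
The network is not a plain series/parallel combination. Inject a 1 A test current into terminal A (node 0) and return it from terminal B (node 4); then R_eq = V_A / (1 A).
Nodal analysis, taking node 4 as the 0 V reference.
Current source I_test pushes 1 A into node 0 and draws it out of node 4.
KCL at each unknown node (sum of currents leaving = 0; resistances in Ω):
  Node 0: (V_0 - V_2)/3600 + (V_0 - V_1)/91 + (V_0 - 0)/91 - 1 = 0
  Node 1: (V_1 - V_0)/91 + (V_1 - V_3)/7.5 + (V_1 - 0)/27000 + (V_1 - V_2)/13 = 0
  Node 2: (V_2 - V_0)/3600 + (V_2 - V_1)/13 + (V_2 - 0)/13000 = 0
  Node 3: (V_3 - V_1)/7.5 = 0
Collecting terms (coefficients in siemens):
  0.02226·V_0 - 0.01099·V_1 - 0.0002778·V_2 = 1
  0.2213·V_1 - 0.01099·V_0 - 0.07692·V_2 - 0.1333·V_3 = 0
  0.07728·V_2 - 0.0002778·V_0 - 0.07692·V_1 = 0
  0.1333·V_3 - 0.1333·V_1 = 0
Solving these 4 simultaneous equations (Gaussian elimination) gives:
  V_0 = 90.08 V, V_1 = 89.18 V, V_2 = 89.09 V, V_3 = 89.18 V
R_eq = V_0 / 1 A = 90.08 Ω

Final answer: 90.08 Ω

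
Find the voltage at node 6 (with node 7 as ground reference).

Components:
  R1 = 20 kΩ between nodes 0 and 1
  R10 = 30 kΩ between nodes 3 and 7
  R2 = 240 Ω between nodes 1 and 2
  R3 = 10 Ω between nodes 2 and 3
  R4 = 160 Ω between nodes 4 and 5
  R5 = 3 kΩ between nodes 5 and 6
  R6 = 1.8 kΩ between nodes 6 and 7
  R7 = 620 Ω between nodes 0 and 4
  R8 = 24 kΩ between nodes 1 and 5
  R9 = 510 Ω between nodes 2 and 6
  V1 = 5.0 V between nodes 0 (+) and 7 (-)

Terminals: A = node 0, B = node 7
Nodal analysis, taking node 7 as the 0 V reference.
Source V1 fixes V_0 = 5 V.
KCL at each unknown node (sum of currents leaving = 0; resistances in Ω):
  Node 1: (V_1 - 5)/20000 + (V_1 - V_2)/240 + (V_1 - V_5)/24000 = 0
  Node 2: (V_2 - V_1)/240 + (V_2 - V_3)/10 + (V_2 - V_6)/510 = 0
  Node 3: (V_3 - V_2)/10 + (V_3 - 0)/30000 = 0
  Node 4: (V_4 - V_5)/160 + (V_4 - 5)/620 = 0
  Node 5: (V_5 - V_4)/160 + (V_5 - V_6)/3000 + (V_5 - V_1)/24000 = 0
  Node 6: (V_6 - V_5)/3000 + (V_6 - 0)/1800 + (V_6 - V_2)/510 = 0
Collecting terms (coefficients in siemens):
  0.004258·V_1 - 0.004167·V_2 - 0.00004167·V_5 = 0.00025
  0.1061·V_2 - 0.004167·V_1 - 0.1·V_3 - 0.001961·V_6 = 0
  0.1·V_3 - 0.1·V_2 = 0
  0.007863·V_4 - 0.00625·V_5 = 0.008065
  0.006625·V_5 - 0.00004167·V_1 - 0.00625·V_4 - 0.0003333·V_6 = 0
  0.00285·V_6 - 0.001961·V_2 - 0.0003333·V_5 = 0
Solving these 6 simultaneous equations (Gaussian elimination) gives:
  V_1 = 1.967 V, V_2 = 1.908 V, V_3 = 1.907 V, V_4 = 4.43 V
  V_5 = 4.283 V, V_6 = 1.814 V
The requested potential is V_6 = 1.814 V.

Final answer: V_6 = 1.814 V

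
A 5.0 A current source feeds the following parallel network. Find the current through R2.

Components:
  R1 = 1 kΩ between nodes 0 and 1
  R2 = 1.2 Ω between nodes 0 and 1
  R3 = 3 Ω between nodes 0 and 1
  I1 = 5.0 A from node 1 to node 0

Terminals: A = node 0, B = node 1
All resistors sit directly between nodes 0 and 1, so they are in parallel and share one voltage V; the full source current 5 A splits among them.
1/R_par = 1/1000 + 1/1.2 + 1/3 = 1.168 S  =>  R_par = 0.8564 Ω
V = I × R_par = 5 × 0.8564 = 4.282 V
I_R2 = V/R2 = 4.282/1.2 = 3.568 A

Final answer: 3.568 A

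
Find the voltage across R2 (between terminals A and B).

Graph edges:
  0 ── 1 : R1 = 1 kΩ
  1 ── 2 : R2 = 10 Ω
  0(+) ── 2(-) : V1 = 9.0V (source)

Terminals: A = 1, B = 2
R1 and R2 are in series across V1 (node 0 → node 1 → node 2), and the output A–B is taken across R2, so this is a voltage divider.
Series current: I = V1/(R1 + R2) = 9/(1000 + 10) = 9/1010 = 0.008911 A
V_R2 = I × R2 = V1 × R2/(R1 + R2) = 9 × 10/1010 = 0.08911 V

Final answer: 0.08911 V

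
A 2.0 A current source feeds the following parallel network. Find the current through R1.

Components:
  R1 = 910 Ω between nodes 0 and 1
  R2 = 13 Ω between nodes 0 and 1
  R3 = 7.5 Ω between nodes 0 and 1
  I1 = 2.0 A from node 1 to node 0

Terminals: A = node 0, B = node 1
All resistors sit directly between nodes 0 and 1, so they are in parallel and share one voltage V; the full source current 2 A splits among them.
1/R_par = 1/910 + 1/13 + 1/7.5 = 0.2114 S  =>  R_par = 4.731 Ω
V = I × R_par = 2 × 4.731 = 9.463 V
I_R1 = V/R1 = 9.463/910 = 0.0104 A

Final answer: 0.0104 A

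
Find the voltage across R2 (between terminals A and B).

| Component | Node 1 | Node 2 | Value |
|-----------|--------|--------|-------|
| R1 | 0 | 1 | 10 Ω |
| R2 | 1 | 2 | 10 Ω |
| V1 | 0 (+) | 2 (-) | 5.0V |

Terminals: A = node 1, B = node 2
R1 and R2 are in series across V1 (node 0 → node 1 → node 2), and the output A–B is taken across R2, so this is a voltage divider.
Series current: I = V1/(R1 + R2) = 5/(10 + 10) = 5/20 = 0.25 A
V_R2 = I × R2 = V1 × R2/(R1 + R2) = 5 × 10/20 = 2.5 V

Final answer: 2.5 V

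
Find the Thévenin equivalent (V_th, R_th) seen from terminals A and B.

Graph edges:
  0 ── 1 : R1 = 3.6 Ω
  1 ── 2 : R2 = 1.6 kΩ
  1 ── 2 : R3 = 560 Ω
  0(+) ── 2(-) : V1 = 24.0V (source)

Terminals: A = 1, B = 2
Step 1 — V_th is the open-circuit voltage V_A - V_B (nothing connected across the terminals).
Nodal analysis, taking node 2 as the 0 V reference.
Source V1 fixes V_0 = 24 V.
KCL at each unknown node (sum of currents leaving = 0; resistances in Ω):
  Node 1: (V_1 - 24)/3.6 + (V_1 - 0)/1600 + (V_1 - 0)/560 = 0
Collecting terms: 0.2802 × V_1 = 6.667  =>  V_1 = 23.79 V
V_th = V_1 - V_2 = 23.79 - 0 = 23.79 V
Step 2 — R_th: zero the source — replace V1 by a short circuit (node 2 merges into node 0) — and find the resistance seen between A (node 1) and B (node 0).
Reduce the network between node 1 (A) and node 0 (B) by series/parallel combination:
  Rp1 = R1 ‖ R2 ‖ R3 (parallel, all between nodes 0 and 1) = 1/(1/3.6 + 1/1600 + 1/560) = 3.569 Ω
R_th = 3.569 Ω

Final answer: V_th = 23.79 V, R_th = 3.569 Ω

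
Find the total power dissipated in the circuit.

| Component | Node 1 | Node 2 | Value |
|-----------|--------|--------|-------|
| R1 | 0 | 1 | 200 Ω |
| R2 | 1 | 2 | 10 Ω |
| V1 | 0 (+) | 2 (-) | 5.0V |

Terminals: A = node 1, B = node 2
Nodal analysis, taking node 2 as the 0 V reference.
Source V1 fixes V_0 = 5 V.
KCL at each unknown node (sum of currents leaving = 0; resistances in Ω):
  Node 1: (V_1 - 5)/200 + (V_1 - 0)/10 = 0
Collecting terms: 0.105 × V_1 = 0.025  =>  V_1 = 0.2381 V
Power in each resistor, P = (ΔV)²/R:
  P_R1 = (5 - 0.2381)²/200 = 0.1134 W
  P_R2 = (0.2381 - 0)²/10 = 0.005669 W
P_total = P_R1 + P_R2 = 0.119 W

Final answer: 0.119 W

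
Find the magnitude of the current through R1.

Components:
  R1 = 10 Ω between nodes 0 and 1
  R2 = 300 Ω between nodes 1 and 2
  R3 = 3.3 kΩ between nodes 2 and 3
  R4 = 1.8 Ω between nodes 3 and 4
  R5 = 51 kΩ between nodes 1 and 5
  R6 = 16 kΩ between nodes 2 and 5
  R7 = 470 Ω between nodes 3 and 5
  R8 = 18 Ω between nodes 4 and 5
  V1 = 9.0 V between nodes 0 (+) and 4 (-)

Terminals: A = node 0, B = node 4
Nodal analysis, taking node 4 as the 0 V reference.
Source V1 fixes V_0 = 9 V.
KCL at each unknown node (sum of currents leaving = 0; resistances in Ω):
  Node 1: (V_1 - 9)/10 + (V_1 - V_2)/300 + (V_1 - V_5)/51000 = 0
  Node 2: (V_2 - V_1)/300 + (V_2 - V_3)/3300 + (V_2 - V_5)/16000 = 0
  Node 3: (V_3 - V_2)/3300 + (V_3 - 0)/1.8 + (V_3 - V_5)/470 = 0
  Node 5: (V_5 - V_1)/51000 + (V_5 - V_2)/16000 + (V_5 - V_3)/470 + (V_5 - 0)/18 = 0
Collecting terms (coefficients in siemens):
  0.1034·V_1 - 0.003333·V_2 - 0.00001961·V_5 = 0.9
  0.003699·V_2 - 0.003333·V_1 - 0.000303·V_3 - 0.0000625·V_5 = 0
  0.558·V_3 - 0.000303·V_2 - 0.002128·V_5 = 0
  0.05777·V_5 - 0.00001961·V_1 - 0.0000625·V_2 - 0.002128·V_3 = 0
Solving these 4 simultaneous equations (Gaussian elimination) gives:
  V_1 = 8.969 V, V_2 = 8.083 V, V_3 = 0.004435 V, V_5 = 0.01195 V
I_R1 = (V_0 - V_1)/R1 = (9 - 8.969)/10 = 0.003128 A
|I_R1| = 0.003128 A

Final answer: |I_R1| = 0.003128 A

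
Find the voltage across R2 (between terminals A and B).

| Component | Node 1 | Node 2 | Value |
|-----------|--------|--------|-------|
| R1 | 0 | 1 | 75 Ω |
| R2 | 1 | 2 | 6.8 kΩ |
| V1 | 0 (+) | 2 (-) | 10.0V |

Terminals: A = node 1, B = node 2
R1 and R2 are in series across V1 (node 0 → node 1 → node 2), and the output A–B is taken across R2, so this is a voltage divider.
Series current: I = V1/(R1 + R2) = 10/(75 + 6800) = 10/6875 = 0.001455 A
V_R2 = I × R2 = V1 × R2/(R1 + R2) = 10 × 6800/6875 = 9.891 V

Final answer: 9.891 V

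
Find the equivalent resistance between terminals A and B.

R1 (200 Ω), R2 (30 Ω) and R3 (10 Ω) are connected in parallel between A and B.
Reduce the network between node 0 (A) and node 1 (B) by series/parallel combination:
  Rp1 = R1 ‖ R2 ‖ R3 (parallel, all between nodes 0 and 1) = 1/(1/200 + 1/30 + 1/10) = 7.229 Ω
R_eq = 7.229 Ω

Final answer: 7.229 Ω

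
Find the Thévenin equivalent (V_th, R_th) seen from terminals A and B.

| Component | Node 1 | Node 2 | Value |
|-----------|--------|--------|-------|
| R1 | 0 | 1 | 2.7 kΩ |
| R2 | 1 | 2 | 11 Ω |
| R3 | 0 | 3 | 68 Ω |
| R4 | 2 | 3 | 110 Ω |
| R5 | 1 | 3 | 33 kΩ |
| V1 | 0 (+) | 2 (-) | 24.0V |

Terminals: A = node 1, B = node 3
Step 1 — V_th is the open-circuit voltage V_A - V_B (nothing connected across the terminals).
Nodal analysis, taking node 2 as the 0 V reference.
Source V1 fixes V_0 = 24 V.
KCL at each unknown node (sum of currents leaving = 0; resistances in Ω):
  Node 1: (V_1 - 24)/2700 + (V_1 - 0)/11 + (V_1 - V_3)/33000 = 0
  Node 3: (V_3 - 24)/68 + (V_3 - 0)/110 + (V_3 - V_1)/33000 = 0
Collecting terms (coefficients in siemens):
  0.09131·V_1 - 0.0000303·V_3 = 0.008889
  0.02383·V_3 - 0.0000303·V_1 = 0.3529
Determinant D = (0.09131)(0.02383) - (-0.0000303)(-0.0000303) = 0.002176
V_1 = [(0.008889)(0.02383) - (-0.0000303)(0.3529)]/D = 0.1023 V
V_3 = [(0.09131)(0.3529) - (0.008889)(-0.0000303)]/D = 14.81 V
V_th = V_1 - V_3 = 0.1023 - 14.81 = -14.71 V
Step 2 — R_th: zero the source — replace V1 by a short circuit (node 2 merges into node 0) — and find the resistance seen between A (node 1) and B (node 3).
Reduce the network between node 1 (A) and node 3 (B) by series/parallel combination:
  Rp1 = R1 ‖ R2 (parallel, both between nodes 0 and 1) = 1/(1/2700 + 1/11) = 10.96 Ω
  Rp2 = R3 ‖ R4 (parallel, both between nodes 0 and 3) = 1/(1/68 + 1/110) = 42.02 Ω
  Rs1 = Rp1 + Rp2 (series, joined only at node 0) = 10.96 + 42.02 = 52.98 Ω
  Rp3 = R5 ‖ Rs1 (parallel, both between nodes 1 and 3) = 1/(1/33000 + 1/52.98) = 52.89 Ω
R_th = 52.89 Ω

Final answer: V_th = -14.71 V, R_th = 52.89 Ω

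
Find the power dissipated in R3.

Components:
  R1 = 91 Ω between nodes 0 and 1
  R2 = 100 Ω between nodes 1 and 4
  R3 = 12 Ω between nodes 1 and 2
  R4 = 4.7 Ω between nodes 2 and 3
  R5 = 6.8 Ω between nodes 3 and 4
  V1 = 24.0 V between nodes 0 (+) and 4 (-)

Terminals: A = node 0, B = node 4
Nodal analysis, taking node 4 as the 0 V reference.
Source V1 fixes V_0 = 24 V.
KCL at each unknown node (sum of currents leaving = 0; resistances in Ω):
  Node 1: (V_1 - 24)/91 + (V_1 - 0)/100 + (V_1 - V_2)/12 = 0
  Node 2: (V_2 - V_1)/12 + (V_2 - V_3)/4.7 = 0
  Node 3: (V_3 - V_2)/4.7 + (V_3 - 0)/6.8 = 0
Collecting terms (coefficients in siemens):
  0.1043·V_1 - 0.08333·V_2 = 0.2637
  0.2961·V_2 - 0.08333·V_1 - 0.2128·V_3 = 0
  0.3598·V_3 - 0.2128·V_2 = 0
Solving these 3 simultaneous equations (Gaussian elimination) gives:
  V_1 = 4.151 V, V_2 = 2.031 V, V_3 = 1.201 V
I_R3 = (V_1 - V_2)/R3 = (4.151 - 2.031)/12 = 0.1766 A
P_R3 = I_R3² × R3 = (0.1766)² × 12 = 0.3743 W

Final answer: 0.3743 W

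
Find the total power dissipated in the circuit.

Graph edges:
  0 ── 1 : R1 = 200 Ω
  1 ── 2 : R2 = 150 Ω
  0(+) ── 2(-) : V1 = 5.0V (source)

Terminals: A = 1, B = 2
Nodal analysis, taking node 2 as the 0 V reference.
Source V1 fixes V_0 = 5 V.
KCL at each unknown node (sum of currents leaving = 0; resistances in Ω):
  Node 1: (V_1 - 5)/200 + (V_1 - 0)/150 = 0
Collecting terms: 0.01167 × V_1 = 0.025  =>  V_1 = 2.143 V
Power in each resistor, P = (ΔV)²/R:
  P_R1 = (5 - 2.143)²/200 = 0.04082 W
  P_R2 = (2.143 - 0)²/150 = 0.03061 W
P_total = P_R1 + P_R2 = 0.07143 W

Final answer: 0.07143 W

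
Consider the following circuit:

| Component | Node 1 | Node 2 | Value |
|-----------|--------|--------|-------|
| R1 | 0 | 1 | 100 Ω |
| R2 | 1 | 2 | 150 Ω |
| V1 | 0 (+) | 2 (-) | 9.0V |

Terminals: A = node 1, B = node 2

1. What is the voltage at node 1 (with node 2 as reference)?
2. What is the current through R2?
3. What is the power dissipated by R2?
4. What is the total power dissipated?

Nodal analysis, taking node 2 as the 0 V reference.
Source V1 fixes V_0 = 9 V.
KCL at each unknown node (sum of currents leaving = 0; resistances in Ω):
  Node 1: (V_1 - 9)/100 + (V_1 - 0)/150 = 0
Collecting terms: 0.01667 × V_1 = 0.09  =>  V_1 = 5.4 V
Part 1:
  Read off the nodal solution: V_1 = 5.4 V
Part 2:
  I_R2 = (V_1 - V_2)/R2 = (5.4 - 0)/150 = 0.036 A
  Magnitude: I_R2 = 0.036 A
Part 3:
  I_R2 = (V_1 - V_2)/R2 = (5.4 - 0)/150 = 0.036 A
  P_R2 = I_R2² × R2 = (0.036)² × 150 = 0.1944 W
Part 4:
  Power in each resistor, P = (ΔV)²/R:
    P_R1 = (9 - 5.4)²/100 = 0.1296 W
    P_R2 = (5.4 - 0)²/150 = 0.1944 W
  P_total = P_R1 + P_R2 = 0.324 W

Final answers:
1. V_1 = 5.4 V
2. I_R2 = 0.036 A
3. P_R2 = 0.1944 W
4. P_total = 0.324 W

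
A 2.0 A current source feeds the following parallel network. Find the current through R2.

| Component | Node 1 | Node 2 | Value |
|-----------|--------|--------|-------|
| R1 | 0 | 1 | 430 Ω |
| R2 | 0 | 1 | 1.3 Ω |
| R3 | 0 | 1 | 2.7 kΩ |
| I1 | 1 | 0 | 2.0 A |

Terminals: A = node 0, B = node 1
All resistors sit directly between nodes 0 and 1, so they are in parallel and share one voltage V; the full source current 2 A splits among them.
1/R_par = 1/430 + 1/1.3 + 1/2700 = 0.7719 S  =>  R_par = 1.295 Ω
V = I × R_par = 2 × 1.295 = 2.591 V
I_R2 = V/R2 = 2.591/1.3 = 1.993 A

Final answer: 1.993 A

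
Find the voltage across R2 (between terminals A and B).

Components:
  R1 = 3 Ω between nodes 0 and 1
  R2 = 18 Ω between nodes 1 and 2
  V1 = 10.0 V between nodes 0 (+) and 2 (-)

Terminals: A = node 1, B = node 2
R1 and R2 are in series across V1 (node 0 → node 1 → node 2), and the output A–B is taken across R2, so this is a voltage divider.
Series current: I = V1/(R1 + R2) = 10/(3 + 18) = 10/21 = 0.4762 A
V_R2 = I × R2 = V1 × R2/(R1 + R2) = 10 × 18/21 = 8.571 V

Final answer: 8.571 V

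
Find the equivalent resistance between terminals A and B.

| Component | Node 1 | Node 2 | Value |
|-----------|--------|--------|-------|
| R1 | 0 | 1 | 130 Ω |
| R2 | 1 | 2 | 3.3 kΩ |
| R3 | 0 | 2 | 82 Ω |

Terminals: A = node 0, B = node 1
Reduce the network between node 0 (A) and node 1 (B) by series/parallel combination:
  Rs1 = R3 + R2 (series, joined only at node 2) = 82 + 3300 = 3382 Ω
  Rp1 = R1 ‖ Rs1 (parallel, both between nodes 0 and 1) = 1/(1/130 + 1/3382) = 125.2 Ω
R_eq = 125.2 Ω

Final answer: 125.2 Ω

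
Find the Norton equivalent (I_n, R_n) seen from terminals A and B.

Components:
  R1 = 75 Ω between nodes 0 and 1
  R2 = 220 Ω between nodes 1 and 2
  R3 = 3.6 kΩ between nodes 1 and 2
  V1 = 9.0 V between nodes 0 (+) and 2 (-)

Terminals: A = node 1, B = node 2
Find the Thévenin equivalent first; then I_n = V_th/R_th and R_n = R_th.
Step 1 — V_th is the open-circuit voltage V_A - V_B (nothing connected across the terminals).
Nodal analysis, taking node 2 as the 0 V reference.
Source V1 fixes V_0 = 9 V.
KCL at each unknown node (sum of currents leaving = 0; resistances in Ω):
  Node 1: (V_1 - 9)/75 + (V_1 - 0)/220 + (V_1 - 0)/3600 = 0
Collecting terms: 0.01816 × V_1 = 0.12  =>  V_1 = 6.609 V
V_th = V_1 - V_2 = 6.609 - 0 = 6.609 V
Step 2 — R_th: zero the source — replace V1 by a short circuit (node 2 merges into node 0) — and find the resistance seen between A (node 1) and B (node 0).
Reduce the network between node 1 (A) and node 0 (B) by series/parallel combination:
  Rp1 = R1 ‖ R2 ‖ R3 (parallel, all between nodes 0 and 1) = 1/(1/75 + 1/220 + 1/3600) = 55.08 Ω
R_th = 55.08 Ω
I_n = V_th/R_th = 6.609/55.08 = 0.12 A, and R_n = R_th = 55.08 Ω

Final answer: I_n = 0.12 A, R_n = 55.08 Ω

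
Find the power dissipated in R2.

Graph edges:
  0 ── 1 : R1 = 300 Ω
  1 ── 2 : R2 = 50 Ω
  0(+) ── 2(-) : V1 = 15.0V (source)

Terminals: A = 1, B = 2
Nodal analysis, taking node 2 as the 0 V reference.
Source V1 fixes V_0 = 15 V.
KCL at each unknown node (sum of currents leaving = 0; resistances in Ω):
  Node 1: (V_1 - 15)/300 + (V_1 - 0)/50 = 0
Collecting terms: 0.02333 × V_1 = 0.05  =>  V_1 = 2.143 V
I_R2 = (V_1 - V_2)/R2 = (2.143 - 0)/50 = 0.04286 A
P_R2 = I_R2² × R2 = (0.04286)² × 50 = 0.09184 W

Final answer: 0.09184 W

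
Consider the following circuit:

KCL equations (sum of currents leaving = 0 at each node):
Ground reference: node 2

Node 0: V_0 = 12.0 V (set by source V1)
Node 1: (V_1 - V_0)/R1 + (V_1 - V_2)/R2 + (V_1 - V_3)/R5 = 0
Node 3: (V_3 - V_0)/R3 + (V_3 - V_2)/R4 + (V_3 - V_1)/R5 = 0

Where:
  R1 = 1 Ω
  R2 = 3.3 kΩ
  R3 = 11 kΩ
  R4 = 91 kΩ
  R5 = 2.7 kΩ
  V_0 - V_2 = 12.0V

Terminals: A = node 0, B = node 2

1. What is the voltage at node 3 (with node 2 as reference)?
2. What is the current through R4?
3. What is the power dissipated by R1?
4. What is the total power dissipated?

Nodal analysis, taking node 2 as the 0 V reference.
Source V1 fixes V_0 = 12 V.
KCL at each unknown node (sum of currents leaving = 0; resistances in Ω):
  Node 1: (V_1 - 12)/1 + (V_1 - 0)/3300 + (V_1 - V_3)/2700 = 0
  Node 3: (V_3 - 12)/11000 + (V_3 - 0)/91000 + (V_3 - V_1)/2700 = 0
Collecting terms (coefficients in siemens):
  1.001·V_1 - 0.0003704·V_3 = 12
  0.0004723·V_3 - 0.0003704·V_1 = 0.001091
Determinant D = (1.001)(0.0004723) - (-0.0003704)(-0.0003704) = 0.0004724
V_1 = [(12)(0.0004723) - (-0.0003704)(0.001091)]/D = 12 V
V_3 = [(1.001)(0.001091) - (12)(-0.0003704)]/D = 11.72 V
Part 1:
  Read off the nodal solution: V_3 = 11.72 V
Part 2:
  I_R4 = (V_2 - V_3)/R4 = (0 - 11.72)/91000 = -0.0001288 A
  Magnitude: I_R4 = 0.0001288 A
Part 3:
  I_R1 = (V_0 - V_1)/R1 = (12 - 12)/1 = 0.003738 A
  P_R1 = I_R1² × R1 = (0.003738)² × 1 = 0.00001398 W
Part 4:
  Power in each resistor, P = (ΔV)²/R:
    P_R1 = (12 - 12)²/1 = 0.00001398 W
    P_R2 = (12 - 0)²/3300 = 0.04361 W
    P_R3 = (12 - 11.72)²/11000 = 0.000007237 W
    P_R4 = (0 - 11.72)²/91000 = 0.001509 W
    P_R5 = (12 - 11.72)²/2700 = 0.00002871 W
  P_total = P_R1 + P_R2 + P_R3 + P_R4 + P_R5 = 0.04517 W

Final answers:
1. V_3 = 11.72 V
2. I_R4 = 0.0001288 A
3. P_R1 = 1.398e-05 W
4. P_total = 0.04517 W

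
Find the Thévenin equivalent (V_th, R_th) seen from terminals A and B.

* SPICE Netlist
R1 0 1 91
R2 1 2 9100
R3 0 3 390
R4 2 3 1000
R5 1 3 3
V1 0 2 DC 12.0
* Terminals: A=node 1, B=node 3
Step 1 — V_th is the open-circuit voltage V_A - V_B (nothing connected across the terminals).
Nodal analysis, taking node 2 as the 0 V reference.
Source V1 fixes V_0 = 12 V.
KCL at each unknown node (sum of currents leaving = 0; resistances in Ω):
  Node 1: (V_1 - 12)/91 + (V_1 - 0)/9100 + (V_1 - V_3)/3 = 0
  Node 3: (V_3 - 12)/390 + (V_3 - 0)/1000 + (V_3 - V_1)/3 = 0
Collecting terms (coefficients in siemens):
  0.3444·V_1 - 0.3333·V_3 = 0.1319
  0.3369·V_3 - 0.3333·V_1 = 0.03077
Determinant D = (0.3444)(0.3369) - (-0.3333)(-0.3333) = 0.004927
V_1 = [(0.1319)(0.3369) - (-0.3333)(0.03077)]/D = 11.1 V
V_3 = [(0.3444)(0.03077) - (0.1319)(-0.3333)]/D = 11.07 V
V_th = V_1 - V_3 = 11.1 - 11.07 = 0.02608 V
Step 2 — R_th: zero the source — replace V1 by a short circuit (node 2 merges into node 0) — and find the resistance seen between A (node 1) and B (node 3).
Reduce the network between node 1 (A) and node 3 (B) by series/parallel combination:
  Rp1 = R1 ‖ R2 (parallel, both between nodes 0 and 1) = 1/(1/91 + 1/9100) = 90.1 Ω
  Rp2 = R3 ‖ R4 (parallel, both between nodes 0 and 3) = 1/(1/390 + 1/1000) = 280.6 Ω
  Rs1 = Rp1 + Rp2 (series, joined only at node 0) = 90.1 + 280.6 = 370.7 Ω
  Rp3 = R5 ‖ Rs1 (parallel, both between nodes 1 and 3) = 1/(1/3 + 1/370.7) = 2.976 Ω
R_th = 2.976 Ω

Final answer: V_th = 0.02608 V, R_th = 2.976 Ω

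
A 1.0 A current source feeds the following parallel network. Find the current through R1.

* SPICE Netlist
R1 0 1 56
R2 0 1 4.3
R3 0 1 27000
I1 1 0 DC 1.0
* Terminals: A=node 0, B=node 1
All resistors sit directly between nodes 0 and 1, so they are in parallel and share one voltage V; the full source current 1 A splits among them.
1/R_par = 1/56 + 1/4.3 + 1/27000 = 0.2505 S  =>  R_par = 3.993 Ω
V = I × R_par = 1 × 3.993 = 3.993 V
I_R1 = V/R1 = 3.993/56 = 0.0713 A

Final answer: 0.0713 A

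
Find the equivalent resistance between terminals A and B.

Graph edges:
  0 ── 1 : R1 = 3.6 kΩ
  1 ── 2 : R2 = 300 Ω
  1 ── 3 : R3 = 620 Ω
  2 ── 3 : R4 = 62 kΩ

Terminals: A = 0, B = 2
Reduce the network between node 0 (A) and node 2 (B) by series/parallel combination:
  Rs1 = R3 + R4 (series, joined only at node 3) = 620 + 62000 = 62620 Ω
  Rp1 = R2 ‖ Rs1 (parallel, both between nodes 1 and 2) = 1/(1/300 + 1/62620) = 298.6 Ω
  Rs2 = R1 + Rp1 (series, joined only at node 1) = 3600 + 298.6 = 3899 Ω
R_eq = 3.899 kΩ

Final answer: 3.899 kΩ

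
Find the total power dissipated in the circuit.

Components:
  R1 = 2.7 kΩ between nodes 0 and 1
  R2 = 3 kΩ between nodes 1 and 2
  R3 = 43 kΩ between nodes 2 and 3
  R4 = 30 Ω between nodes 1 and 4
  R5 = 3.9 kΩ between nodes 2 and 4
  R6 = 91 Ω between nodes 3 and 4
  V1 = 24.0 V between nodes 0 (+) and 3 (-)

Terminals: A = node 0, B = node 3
Nodal analysis, taking node 3 as the 0 V reference.
Source V1 fixes V_0 = 24 V.
KCL at each unknown node (sum of currents leaving = 0; resistances in Ω):
  Node 1: (V_1 - 24)/2700 + (V_1 - V_2)/3000 + (V_1 - V_4)/30 = 0
  Node 2: (V_2 - V_1)/3000 + (V_2 - 0)/43000 + (V_2 - V_4)/3900 = 0
  Node 4: (V_4 - V_1)/30 + (V_4 - V_2)/3900 + (V_4 - 0)/91 = 0
Collecting terms (coefficients in siemens):
  0.03404·V_1 - 0.0003333·V_2 - 0.03333·V_4 = 0.008889
  0.000613·V_2 - 0.0003333·V_1 - 0.0002564·V_4 = 0
  0.04458·V_4 - 0.03333·V_1 - 0.0002564·V_2 = 0
Solving these 3 simultaneous equations (Gaussian elimination) gives:
  V_1 = 1.026 V, V_2 = 0.8811 V, V_4 = 0.7724 V
Power in each resistor, P = (ΔV)²/R:
  P_R1 = (24 - 1.026)²/2700 = 0.1955 W
  P_R2 = (1.026 - 0.8811)²/3000 = 0.000007018 W
  P_R3 = (0.8811 - 0)²/43000 = 0.00001806 W
  P_R4 = (1.026 - 0.7724)²/30 = 0.002147 W
  P_R5 = (0.8811 - 0.7724)²/3900 = 0.00000303 W
  P_R6 = (0 - 0.7724)²/91 = 0.006557 W
P_total = P_R1 + P_R2 + P_R3 + P_R4 + P_R5 + P_R6 = 0.2042 W

Final answer: 0.2042 W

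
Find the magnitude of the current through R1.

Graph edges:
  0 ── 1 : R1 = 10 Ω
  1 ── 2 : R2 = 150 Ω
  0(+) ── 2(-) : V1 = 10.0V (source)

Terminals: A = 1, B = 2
Nodal analysis, taking node 2 as the 0 V reference.
Source V1 fixes V_0 = 10 V.
KCL at each unknown node (sum of currents leaving = 0; resistances in Ω):
  Node 1: (V_1 - 10)/10 + (V_1 - 0)/150 = 0
Collecting terms: 0.1067 × V_1 = 1  =>  V_1 = 9.375 V
I_R1 = (V_0 - V_1)/R1 = (10 - 9.375)/10 = 0.0625 A
|I_R1| = 0.0625 A

Final answer: |I_R1| = 0.0625 A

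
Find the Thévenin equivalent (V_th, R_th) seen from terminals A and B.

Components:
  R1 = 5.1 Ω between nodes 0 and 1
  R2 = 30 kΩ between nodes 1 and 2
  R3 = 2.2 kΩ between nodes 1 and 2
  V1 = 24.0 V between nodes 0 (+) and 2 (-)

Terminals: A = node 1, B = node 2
Step 1 — V_th is the open-circuit voltage V_A - V_B (nothing connected across the terminals).
Nodal analysis, taking node 2 as the 0 V reference.
Source V1 fixes V_0 = 24 V.
KCL at each unknown node (sum of currents leaving = 0; resistances in Ω):
  Node 1: (V_1 - 24)/5.1 + (V_1 - 0)/30000 + (V_1 - 0)/2200 = 0
Collecting terms: 0.1966 × V_1 = 4.706  =>  V_1 = 23.94 V
V_th = V_1 - V_2 = 23.94 - 0 = 23.94 V
Step 2 — R_th: zero the source — replace V1 by a short circuit (node 2 merges into node 0) — and find the resistance seen between A (node 1) and B (node 0).
Reduce the network between node 1 (A) and node 0 (B) by series/parallel combination:
  Rp1 = R1 ‖ R2 ‖ R3 (parallel, all between nodes 0 and 1) = 1/(1/5.1 + 1/30000 + 1/2200) = 5.087 Ω
R_th = 5.087 Ω

Final answer: V_th = 23.94 V, R_th = 5.087 Ω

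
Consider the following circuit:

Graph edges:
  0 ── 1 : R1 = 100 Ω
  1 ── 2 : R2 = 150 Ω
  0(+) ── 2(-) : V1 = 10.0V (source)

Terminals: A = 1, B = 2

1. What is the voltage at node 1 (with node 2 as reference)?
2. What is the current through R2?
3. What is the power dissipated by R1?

Nodal analysis, taking node 2 as the 0 V reference.
Source V1 fixes V_0 = 10 V.
KCL at each unknown node (sum of currents leaving = 0; resistances in Ω):
  Node 1: (V_1 - 10)/100 + (V_1 - 0)/150 = 0
Collecting terms: 0.01667 × V_1 = 0.1  =>  V_1 = 6 V
Part 1:
  Read off the nodal solution: V_1 = 6 V
Part 2:
  I_R2 = (V_1 - V_2)/R2 = (6 - 0)/150 = 0.04 A
  Magnitude: I_R2 = 0.04 A
Part 3:
  I_R1 = (V_0 - V_1)/R1 = (10 - 6)/100 = 0.04 A
  P_R1 = I_R1² × R1 = (0.04)² × 100 = 0.16 W

Final answers:
1. V_1 = 6 V
2. I_R2 = 0.04 A
3. P_R1 = 0.16 W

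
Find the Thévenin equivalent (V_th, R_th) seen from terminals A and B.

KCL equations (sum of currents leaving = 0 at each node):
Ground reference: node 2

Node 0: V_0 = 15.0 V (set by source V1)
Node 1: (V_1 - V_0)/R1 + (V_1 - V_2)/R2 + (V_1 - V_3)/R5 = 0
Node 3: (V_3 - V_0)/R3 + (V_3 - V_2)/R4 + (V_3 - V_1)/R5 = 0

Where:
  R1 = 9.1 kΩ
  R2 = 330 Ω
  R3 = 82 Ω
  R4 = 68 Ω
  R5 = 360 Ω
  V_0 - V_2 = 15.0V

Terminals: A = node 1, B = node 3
Step 1 — V_th is the open-circuit voltage V_A - V_B (nothing connected across the terminals).
Nodal analysis, taking node 2 as the 0 V reference.
Source V1 fixes V_0 = 15 V.
KCL at each unknown node (sum of currents leaving = 0; resistances in Ω):
  Node 1: (V_1 - 15)/9100 + (V_1 - 0)/330 + (V_1 - V_3)/360 = 0
  Node 3: (V_3 - 15)/82 + (V_3 - 0)/68 + (V_3 - V_1)/360 = 0
Collecting terms (coefficients in siemens):
  0.005918·V_1 - 0.002778·V_3 = 0.001648
  0.02968·V_3 - 0.002778·V_1 = 0.1829
Determinant D = (0.005918)(0.02968) - (-0.002778)(-0.002778) = 0.0001679
V_1 = [(0.001648)(0.02968) - (-0.002778)(0.1829)]/D = 3.317 V
V_3 = [(0.005918)(0.1829) - (0.001648)(-0.002778)]/D = 6.474 V
V_th = V_1 - V_3 = 3.317 - 6.474 = -3.157 V
Step 2 — R_th: zero the source — replace V1 by a short circuit (node 2 merges into node 0) — and find the resistance seen between A (node 1) and B (node 3).
Reduce the network between node 1 (A) and node 3 (B) by series/parallel combination:
  Rp1 = R1 ‖ R2 (parallel, both between nodes 0 and 1) = 1/(1/9100 + 1/330) = 318.5 Ω
  Rp2 = R3 ‖ R4 (parallel, both between nodes 0 and 3) = 1/(1/82 + 1/68) = 37.17 Ω
  Rs1 = Rp1 + Rp2 (series, joined only at node 0) = 318.5 + 37.17 = 355.6 Ω
  Rp3 = R5 ‖ Rs1 (parallel, both between nodes 1 and 3) = 1/(1/360 + 1/355.6) = 178.9 Ω
R_th = 178.9 Ω

Final answer: V_th = -3.157 V, R_th = 178.9 Ω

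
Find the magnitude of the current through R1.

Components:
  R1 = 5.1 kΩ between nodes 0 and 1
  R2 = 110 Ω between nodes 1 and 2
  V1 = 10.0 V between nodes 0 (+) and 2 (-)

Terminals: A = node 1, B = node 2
Nodal analysis, taking node 2 as the 0 V reference.
Source V1 fixes V_0 = 10 V.
KCL at each unknown node (sum of currents leaving = 0; resistances in Ω):
  Node 1: (V_1 - 10)/5100 + (V_1 - 0)/110 = 0
Collecting terms: 0.009287 × V_1 = 0.001961  =>  V_1 = 0.2111 V
I_R1 = (V_0 - V_1)/R1 = (10 - 0.2111)/5100 = 0.001919 A
|I_R1| = 0.001919 A

Final answer: |I_R1| = 0.001919 A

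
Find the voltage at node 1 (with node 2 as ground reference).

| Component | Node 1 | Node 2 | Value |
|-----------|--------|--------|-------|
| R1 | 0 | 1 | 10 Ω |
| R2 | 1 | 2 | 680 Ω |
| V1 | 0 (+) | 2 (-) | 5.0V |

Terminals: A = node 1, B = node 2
Nodal analysis, taking node 2 as the 0 V reference.
Source V1 fixes V_0 = 5 V.
KCL at each unknown node (sum of currents leaving = 0; resistances in Ω):
  Node 1: (V_1 - 5)/10 + (V_1 - 0)/680 = 0
Collecting terms: 0.1015 × V_1 = 0.5  =>  V_1 = 4.928 V
The requested potential is V_1 = 4.928 V.

Final answer: V_1 = 4.928 V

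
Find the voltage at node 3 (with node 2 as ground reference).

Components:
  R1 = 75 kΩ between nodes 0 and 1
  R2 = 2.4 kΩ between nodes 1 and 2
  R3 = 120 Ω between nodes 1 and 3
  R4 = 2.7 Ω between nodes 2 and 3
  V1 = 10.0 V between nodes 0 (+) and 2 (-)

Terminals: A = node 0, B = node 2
Nodal analysis, taking node 2 as the 0 V reference.
Source V1 fixes V_0 = 10 V.
KCL at each unknown node (sum of currents leaving = 0; resistances in Ω):
  Node 1: (V_1 - 10)/75000 + (V_1 - 0)/2400 + (V_1 - V_3)/120 = 0
  Node 3: (V_3 - V_1)/120 + (V_3 - 0)/2.7 = 0
Collecting terms (coefficients in siemens):
  0.008763·V_1 - 0.008333·V_3 = 0.0001333
  0.3787·V_3 - 0.008333·V_1 = 0
Determinant D = (0.008763)(0.3787) - (-0.008333)(-0.008333) = 0.003249
V_1 = [(0.0001333)(0.3787) - (-0.008333)(0)]/D = 0.01554 V
V_3 = [(0.008763)(0) - (0.0001333)(-0.008333)]/D = 0.000342 V
The requested potential is V_3 = 0.000342 V.

Final answer: V_3 = 0.000342 V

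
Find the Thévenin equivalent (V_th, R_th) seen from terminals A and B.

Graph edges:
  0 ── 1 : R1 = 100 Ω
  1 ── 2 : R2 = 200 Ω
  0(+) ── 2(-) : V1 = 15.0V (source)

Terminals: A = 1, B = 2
Step 1 — V_th is the open-circuit voltage V_A - V_B (nothing connected across the terminals).
Nodal analysis, taking node 2 as the 0 V reference.
Source V1 fixes V_0 = 15 V.
KCL at each unknown node (sum of currents leaving = 0; resistances in Ω):
  Node 1: (V_1 - 15)/100 + (V_1 - 0)/200 = 0
Collecting terms: 0.015 × V_1 = 0.15  =>  V_1 = 10 V
V_th = V_1 - V_2 = 10 - 0 = 10 V
Step 2 — R_th: zero the source — replace V1 by a short circuit (node 2 merges into node 0) — and find the resistance seen between A (node 1) and B (node 0).
Reduce the network between node 1 (A) and node 0 (B) by series/parallel combination:
  Rp1 = R1 ‖ R2 (parallel, both between nodes 0 and 1) = 1/(1/100 + 1/200) = 66.67 Ω
R_th = 66.67 Ω

Final answer: V_th = 10 V, R_th = 66.67 Ω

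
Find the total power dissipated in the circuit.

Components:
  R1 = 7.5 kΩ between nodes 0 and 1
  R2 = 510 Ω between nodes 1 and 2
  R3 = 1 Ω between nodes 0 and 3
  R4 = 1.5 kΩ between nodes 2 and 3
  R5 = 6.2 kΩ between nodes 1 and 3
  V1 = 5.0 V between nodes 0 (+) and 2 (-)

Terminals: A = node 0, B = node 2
Nodal analysis, taking node 2 as the 0 V reference.
Source V1 fixes V_0 = 5 V.
KCL at each unknown node (sum of currents leaving = 0; resistances in Ω):
  Node 1: (V_1 - 5)/7500 + (V_1 - 0)/510 + (V_1 - V_3)/6200 = 0
  Node 3: (V_3 - 5)/1 + (V_3 - 0)/1500 + (V_3 - V_1)/6200 = 0
Collecting terms (coefficients in siemens):
  0.002255·V_1 - 0.0001613·V_3 = 0.0006667
  1.001·V_3 - 0.0001613·V_1 = 5
Determinant D = (0.002255)(1.001) - (-0.0001613)(-0.0001613) = 0.002257
V_1 = [(0.0006667)(1.001) - (-0.0001613)(5)]/D = 0.6529 V
V_3 = [(0.002255)(5) - (0.0006667)(-0.0001613)]/D = 4.996 V
Power in each resistor, P = (ΔV)²/R:
  P_R1 = (5 - 0.6529)²/7500 = 0.00252 W
  P_R2 = (0.6529 - 0)²/510 = 0.0008357 W
  P_R3 = (5 - 4.996)²/1 = 0.00001625 W
  P_R4 = (0 - 4.996)²/1500 = 0.01664 W
  P_R5 = (0.6529 - 4.996)²/6200 = 0.003042 W
P_total = P_R1 + P_R2 + P_R3 + P_R4 + P_R5 = 0.02305 W

Final answer: 0.02305 W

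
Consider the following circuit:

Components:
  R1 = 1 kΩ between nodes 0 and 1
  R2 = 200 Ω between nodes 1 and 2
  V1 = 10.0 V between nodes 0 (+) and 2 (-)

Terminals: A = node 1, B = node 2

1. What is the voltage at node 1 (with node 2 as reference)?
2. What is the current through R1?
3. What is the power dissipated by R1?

Nodal analysis, taking node 2 as the 0 V reference.
Source V1 fixes V_0 = 10 V.
KCL at each unknown node (sum of currents leaving = 0; resistances in Ω):
  Node 1: (V_1 - 10)/1000 + (V_1 - 0)/200 = 0
Collecting terms: 0.006 × V_1 = 0.01  =>  V_1 = 1.667 V
Part 1:
  Read off the nodal solution: V_1 = 1.667 V
Part 2:
  I_R1 = (V_0 - V_1)/R1 = (10 - 1.667)/1000 = 0.008333 A
  Magnitude: I_R1 = 0.008333 A
Part 3:
  I_R1 = (V_0 - V_1)/R1 = (10 - 1.667)/1000 = 0.008333 A
  P_R1 = I_R1² × R1 = (0.008333)² × 1000 = 0.06944 W

Final answers:
1. V_1 = 1.667 V
2. I_R1 = 0.008333 A
3. P_R1 = 0.06944 W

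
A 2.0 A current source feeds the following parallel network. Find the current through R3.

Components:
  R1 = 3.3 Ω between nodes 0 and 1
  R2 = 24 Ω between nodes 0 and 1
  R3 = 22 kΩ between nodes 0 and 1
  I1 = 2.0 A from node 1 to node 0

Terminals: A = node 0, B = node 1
All resistors sit directly between nodes 0 and 1, so they are in parallel and share one voltage V; the full source current 2 A splits among them.
1/R_par = 1/3.3 + 1/24 + 1/22000 = 0.3447 S  =>  R_par = 2.901 Ω
V = I × R_par = 2 × 2.901 = 5.801 V
I_R3 = V/R3 = 5.801/22000 = 0.0002637 A

Final answer: 0.0002637 A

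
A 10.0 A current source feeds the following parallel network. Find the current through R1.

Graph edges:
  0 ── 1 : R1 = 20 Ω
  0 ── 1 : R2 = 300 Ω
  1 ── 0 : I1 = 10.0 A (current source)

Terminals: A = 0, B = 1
All resistors sit directly between nodes 0 and 1, so they are in parallel and share one voltage V; the full source current 10 A splits among them.
1/R_par = 1/20 + 1/300 = 0.05333 S  =>  R_par = 18.75 Ω
V = I × R_par = 10 × 18.75 = 187.5 V
I_R1 = V/R1 = 187.5/20 = 9.375 A

Final answer: 9.375 A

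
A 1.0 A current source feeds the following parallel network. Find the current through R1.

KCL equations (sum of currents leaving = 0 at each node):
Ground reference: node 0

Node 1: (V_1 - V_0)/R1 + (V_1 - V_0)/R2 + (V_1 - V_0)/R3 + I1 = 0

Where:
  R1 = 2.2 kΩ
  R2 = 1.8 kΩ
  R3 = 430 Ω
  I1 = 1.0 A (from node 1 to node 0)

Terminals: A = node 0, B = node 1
All resistors sit directly between nodes 0 and 1, so they are in parallel and share one voltage V; the full source current 1 A splits among them.
1/R_par = 1/2200 + 1/1800 + 1/430 = 0.003336 S  =>  R_par = 299.8 Ω
V = I × R_par = 1 × 299.8 = 299.8 V
I_R1 = V/R1 = 299.8/2200 = 0.1363 A

Final answer: 0.1363 A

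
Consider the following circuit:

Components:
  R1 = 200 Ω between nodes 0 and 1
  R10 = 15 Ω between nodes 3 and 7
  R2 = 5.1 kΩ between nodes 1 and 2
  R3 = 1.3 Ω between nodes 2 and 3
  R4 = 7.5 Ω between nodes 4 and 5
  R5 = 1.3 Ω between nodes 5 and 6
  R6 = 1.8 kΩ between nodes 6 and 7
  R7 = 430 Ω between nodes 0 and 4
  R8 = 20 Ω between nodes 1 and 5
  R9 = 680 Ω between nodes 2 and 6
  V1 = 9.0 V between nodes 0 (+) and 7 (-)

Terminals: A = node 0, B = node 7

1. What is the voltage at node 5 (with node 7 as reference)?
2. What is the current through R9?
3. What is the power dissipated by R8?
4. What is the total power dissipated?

Nodal analysis, taking node 7 as the 0 V reference.
Source V1 fixes V_0 = 9 V.
KCL at each unknown node (sum of currents leaving = 0; resistances in Ω):
  Node 1: (V_1 - 9)/200 + (V_1 - V_2)/5100 + (V_1 - V_5)/20 = 0
  Node 2: (V_2 - V_1)/5100 + (V_2 - V_3)/1.3 + (V_2 - V_6)/680 = 0
  Node 3: (V_3 - V_2)/1.3 + (V_3 - 0)/15 = 0
  Node 4: (V_4 - V_5)/7.5 + (V_4 - 9)/430 = 0
  Node 5: (V_5 - V_4)/7.5 + (V_5 - V_6)/1.3 + (V_5 - V_1)/20 = 0
  Node 6: (V_6 - V_5)/1.3 + (V_6 - 0)/1800 + (V_6 - V_2)/680 = 0
Collecting terms (coefficients in siemens):
  0.0552·V_1 - 0.0001961·V_2 - 0.05·V_5 = 0.045
  0.7709·V_2 - 0.0001961·V_1 - 0.7692·V_3 - 0.001471·V_6 = 0
  0.8359·V_3 - 0.7692·V_2 = 0
  0.1357·V_4 - 0.1333·V_5 = 0.02093
  0.9526·V_5 - 0.05·V_1 - 0.1333·V_4 - 0.7692·V_6 = 0
  0.7713·V_6 - 0.001471·V_2 - 0.7692·V_5 = 0
Solving these 6 simultaneous equations (Gaussian elimination) gives:
  V_1 = 7.01 V, V_2 = 0.181 V, V_3 = 0.1665 V, V_4 = 6.875 V
  V_5 = 6.838 V, V_6 = 6.82 V
Part 1:
  Read off the nodal solution: V_5 = 6.838 V
Part 2:
  I_R9 = (V_2 - V_6)/R9 = (0.181 - 6.82)/680 = -0.009764 A
  Magnitude: I_R9 = 0.009764 A
Part 3:
  I_R8 = (V_1 - V_5)/R8 = (7.01 - 6.838)/20 = 0.008611 A
  P_R8 = I_R8² × R8 = (0.008611)² × 20 = 0.001483 W
Part 4:
  Power in each resistor, P = (ΔV)²/R:
    P_R1 = (9 - 7.01)²/200 = 0.0198 W
    P_R2 = (7.01 - 0.181)²/5100 = 0.009144 W
    P_R3 = (0.181 - 0.1665)²/1.3 = 0.0001602 W
    P_R4 = (6.875 - 6.838)²/7.5 = 0.0001832 W
    P_R5 = (6.838 - 6.82)²/1.3 = 0.0002388 W
    P_R6 = (6.82 - 0)²/1800 = 0.02584 W
    P_R7 = (9 - 6.875)²/430 = 0.0105 W
    P_R8 = (7.01 - 6.838)²/20 = 0.001483 W
    P_R9 = (0.181 - 6.82)²/680 = 0.06482 W
    P_R10 = (0.1665 - 0)²/15 = 0.001849 W
  P_total = P_R1 + P_R2 + P_R3 + P_R4 + P_R5 + P_R6 + P_R7 + P_R8 + P_R9 + P_R10 = 0.134 W

Final answers:
1. V_5 = 6.838 V
2. I_R9 = 0.009764 A
3. P_R8 = 0.001483 W
4. P_total = 0.134 W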